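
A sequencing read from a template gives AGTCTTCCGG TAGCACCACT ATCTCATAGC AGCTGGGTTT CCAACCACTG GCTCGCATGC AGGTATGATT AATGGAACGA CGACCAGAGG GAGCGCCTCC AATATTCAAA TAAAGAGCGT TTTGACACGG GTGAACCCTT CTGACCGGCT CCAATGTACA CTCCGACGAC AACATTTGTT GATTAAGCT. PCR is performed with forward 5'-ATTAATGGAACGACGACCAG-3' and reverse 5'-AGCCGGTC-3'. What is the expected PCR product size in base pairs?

The forward primer matches the template at positions 68–87.
Taking the reverse complement of AGCCGGTC gives GACCGGCT, found at positions 143–150 on the template; the primer anneals here to the top strand with its 3' end pointing upstream.
Amplicon spans positions 68–150: 83 bp.

83 bp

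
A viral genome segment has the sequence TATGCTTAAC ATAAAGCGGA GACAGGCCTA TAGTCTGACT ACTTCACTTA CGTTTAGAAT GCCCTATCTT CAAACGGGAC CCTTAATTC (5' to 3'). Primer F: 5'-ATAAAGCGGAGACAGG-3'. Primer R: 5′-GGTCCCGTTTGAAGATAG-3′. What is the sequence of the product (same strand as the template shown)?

Scanning the template, ATAAAGCGGAGACAGG occurs at positions 11–26; this primer anneals to the bottom strand there with its 3' end pointing downstream.
Taking the reverse complement of GGTCCCGTTTGAAGATAG gives CTATCTTCAAACGGGACC, found at positions 64–81 on the template; the primer anneals here to the top strand with its 3' end pointing upstream.
The product is the template from position 11 through 81 (71 bp).

5'-ATAAAGCGGAGACAGGCCTATAGTCTGACTACTTCACTTACGTTTAGAATGCCCTATCTTCAAACGGGACC-3'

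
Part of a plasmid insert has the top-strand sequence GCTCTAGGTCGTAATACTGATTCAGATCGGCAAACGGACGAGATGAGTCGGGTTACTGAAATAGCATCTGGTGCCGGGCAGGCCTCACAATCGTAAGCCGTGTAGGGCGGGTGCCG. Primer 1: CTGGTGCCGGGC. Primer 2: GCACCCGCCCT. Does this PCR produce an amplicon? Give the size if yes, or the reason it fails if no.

Yes — a 47 bp product.

Primer 1 (CTGGTGCCGGGC) matches the top strand at positions 68–79; it acts as a forward primer.
Primer 2's reverse complement is AGGGCGGGTGC, matching the top strand at positions 104–114; it acts as a reverse primer.
The 3' ends face each other across positions 68–114, giving a 47 bp product.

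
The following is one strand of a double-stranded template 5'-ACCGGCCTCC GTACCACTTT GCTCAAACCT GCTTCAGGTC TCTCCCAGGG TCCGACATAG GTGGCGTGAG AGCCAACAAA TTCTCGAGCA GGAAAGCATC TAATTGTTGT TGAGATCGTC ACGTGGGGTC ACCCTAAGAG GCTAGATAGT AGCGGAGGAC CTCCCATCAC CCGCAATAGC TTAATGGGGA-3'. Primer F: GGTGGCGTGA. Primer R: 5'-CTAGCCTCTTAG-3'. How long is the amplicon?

86 bp

Forward primer GGTGGCGTGA is found on the top strand at positions 60–69.
Taking the reverse complement of CTAGCCTCTTAG gives CTAAGAGGCTAG, found at positions 134–145 on the template; the primer anneals here to the top strand with its 3' end pointing upstream.
Amplicon spans positions 60–145: 86 bp.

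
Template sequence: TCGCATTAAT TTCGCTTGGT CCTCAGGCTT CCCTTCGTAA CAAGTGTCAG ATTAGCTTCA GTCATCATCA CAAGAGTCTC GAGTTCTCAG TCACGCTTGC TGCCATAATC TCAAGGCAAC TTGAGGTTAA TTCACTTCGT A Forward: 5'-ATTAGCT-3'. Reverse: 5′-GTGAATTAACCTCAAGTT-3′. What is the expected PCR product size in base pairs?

85 bp

Forward primer ATTAGCT is found on the top strand at positions 51–57.
Taking the reverse complement of GTGAATTAACCTCAAGTT gives AACTTGAGGTTAATTCAC, found at positions 118–135 on the template; the primer anneals here to the top strand with its 3' end pointing upstream.
The product runs from position 51 to position 135, so its length is 135 − 51 + 1 = 85 bp.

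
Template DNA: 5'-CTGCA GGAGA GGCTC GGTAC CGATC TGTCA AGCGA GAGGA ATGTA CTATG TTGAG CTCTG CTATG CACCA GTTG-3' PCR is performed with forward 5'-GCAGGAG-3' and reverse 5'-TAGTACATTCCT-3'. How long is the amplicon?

Forward primer GCAGGAG is found on the top strand at positions 3–9.
The reverse primer's reverse complement is AGGAATGTACTA, which matches the template at positions 37–48.
Product length = (reverse-primer end) − (forward-primer start) + 1 = 48 − 3 + 1 = 46 bp.

46 bp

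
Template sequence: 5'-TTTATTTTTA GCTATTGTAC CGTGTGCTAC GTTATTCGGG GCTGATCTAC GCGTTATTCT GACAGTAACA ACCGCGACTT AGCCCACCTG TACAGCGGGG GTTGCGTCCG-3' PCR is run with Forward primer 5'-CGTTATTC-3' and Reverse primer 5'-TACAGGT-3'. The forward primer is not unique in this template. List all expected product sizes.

The forward primer CGTTATTC matches the top strand at positions 30–37, 52–59.
The reverse primer's reverse complement is ACCTGTA, matching at positions 86–92.
Each forward site pairs with the reverse site to give a product ending at position 92: sizes 63, 41 bp.

63 bp, 41 bp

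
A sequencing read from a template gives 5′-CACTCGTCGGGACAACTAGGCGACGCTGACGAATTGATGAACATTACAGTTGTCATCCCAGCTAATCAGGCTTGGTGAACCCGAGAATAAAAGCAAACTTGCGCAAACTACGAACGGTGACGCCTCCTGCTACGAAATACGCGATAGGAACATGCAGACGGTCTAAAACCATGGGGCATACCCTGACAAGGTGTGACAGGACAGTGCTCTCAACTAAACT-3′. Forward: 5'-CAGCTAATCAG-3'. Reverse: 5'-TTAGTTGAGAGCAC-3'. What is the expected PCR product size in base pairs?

159 bp

Scanning the template, CAGCTAATCAG occurs at positions 59–69; this primer anneals to the bottom strand there with its 3' end pointing downstream.
Reverse complement of the reverse primer: GTGCTCTCAACTAA. This occurs on the top strand at positions 204–217.
Amplicon spans positions 59–217: 159 bp.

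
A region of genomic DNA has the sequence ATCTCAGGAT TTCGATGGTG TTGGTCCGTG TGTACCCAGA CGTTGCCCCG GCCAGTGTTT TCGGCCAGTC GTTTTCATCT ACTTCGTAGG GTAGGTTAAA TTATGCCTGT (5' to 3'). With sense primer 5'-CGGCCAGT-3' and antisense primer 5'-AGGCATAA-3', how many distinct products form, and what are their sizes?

The forward primer CGGCCAGT matches the top strand at positions 49–56, 62–69.
The reverse primer's reverse complement is TTATGCCT, matching at positions 101–108.
Each forward site pairs with the reverse site to give a product ending at position 108: sizes 60, 47 bp.

Two products: 60 bp, 47 bp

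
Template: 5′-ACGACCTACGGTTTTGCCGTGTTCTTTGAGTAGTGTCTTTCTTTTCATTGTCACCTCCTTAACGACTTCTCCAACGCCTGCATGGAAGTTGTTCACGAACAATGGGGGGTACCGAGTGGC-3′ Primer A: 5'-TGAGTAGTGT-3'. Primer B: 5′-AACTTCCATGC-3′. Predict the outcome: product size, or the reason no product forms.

Primer A (TGAGTAGTGT) matches the top strand at positions 27–36; it acts as a forward primer.
Primer B's reverse complement is GCATGGAAGTT, matching the top strand at positions 80–90; it acts as a reverse primer.
The 3' ends face each other across positions 27–90, giving a 64 bp product.

Yes — a 64 bp product.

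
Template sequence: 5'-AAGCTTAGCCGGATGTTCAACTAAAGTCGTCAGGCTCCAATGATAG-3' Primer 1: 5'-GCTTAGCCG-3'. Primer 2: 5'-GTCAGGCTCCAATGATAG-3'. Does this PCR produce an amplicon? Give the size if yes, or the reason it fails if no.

No product — both primers anneal to the same strand and extend in the same direction.

Primer 1 (GCTTAGCCG) matches the top strand at positions 3–11 (3' end points downstream).
Primer 2 (GTCAGGCTCCAATGATAG) also matches the top strand directly, at positions 29–46 — its reverse complement CTATCATTGGAGCCTGAC is not present.
Both primers anneal to the bottom strand with 3' ends pointing the same way, so neither can prime synthesis back toward the other.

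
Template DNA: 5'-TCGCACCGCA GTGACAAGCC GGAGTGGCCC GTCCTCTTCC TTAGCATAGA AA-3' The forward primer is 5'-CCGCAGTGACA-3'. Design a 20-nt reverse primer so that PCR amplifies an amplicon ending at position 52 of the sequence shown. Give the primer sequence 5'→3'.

The forward primer binds at positions 6–16; the product's 3' end on the top strand is position 52.
The reverse primer anneals to the top strand over positions 33–52, i.e. to CCTCTTCCTTAGCATAGAAA.
Its sequence written 5'→3' is the reverse complement: TTTCTATGCTAAGGAAGAGG.

5'-TTTCTATGCTAAGGAAGAGG-3'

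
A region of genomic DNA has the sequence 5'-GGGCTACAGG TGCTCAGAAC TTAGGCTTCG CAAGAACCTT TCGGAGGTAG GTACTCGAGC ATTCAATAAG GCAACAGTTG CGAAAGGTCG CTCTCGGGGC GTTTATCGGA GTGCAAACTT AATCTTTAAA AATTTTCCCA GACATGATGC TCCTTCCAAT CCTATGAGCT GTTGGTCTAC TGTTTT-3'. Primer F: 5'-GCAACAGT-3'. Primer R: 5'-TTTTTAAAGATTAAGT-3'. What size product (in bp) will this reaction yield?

62 bp

Scanning the template, GCAACAGT occurs at positions 71–78; this primer anneals to the bottom strand there with its 3' end pointing downstream.
Taking the reverse complement of TTTTTAAAGATTAAGT gives ACTTAATCTTTAAAAA, found at positions 117–132 on the template; the primer anneals here to the top strand with its 3' end pointing upstream.
The product runs from position 71 to position 132, so its length is 132 − 71 + 1 = 62 bp.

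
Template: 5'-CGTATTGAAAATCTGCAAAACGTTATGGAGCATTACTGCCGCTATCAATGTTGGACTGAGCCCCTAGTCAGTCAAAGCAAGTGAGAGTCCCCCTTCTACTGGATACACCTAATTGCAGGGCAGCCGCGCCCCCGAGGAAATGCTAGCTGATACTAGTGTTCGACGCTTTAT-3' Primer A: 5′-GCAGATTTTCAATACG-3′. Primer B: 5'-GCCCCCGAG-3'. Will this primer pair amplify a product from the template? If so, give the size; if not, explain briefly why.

Primer A (GCAGATTTTCAATACG) has reverse complement CGTATTGAAAATCTGC, which matches the top strand at positions 1–16; primer A anneals to the top strand there with its 3' end pointing upstream toward position 1.
Primer B (GCCCCCGAG) matches the top strand directly at positions 128–136; it anneals to the bottom strand with its 3' end pointing downstream toward position 136.
The 3' ends diverge (primer A extends toward position 1, primer B toward position 171), so the primers never converge on a shared product.

No product — the primers' 3' ends point away from each other.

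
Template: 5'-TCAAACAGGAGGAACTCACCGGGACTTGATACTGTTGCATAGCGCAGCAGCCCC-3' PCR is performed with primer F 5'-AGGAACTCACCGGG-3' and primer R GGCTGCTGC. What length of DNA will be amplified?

Scanning the template, AGGAACTCACCGGG occurs at positions 10–23; this primer anneals to the bottom strand there with its 3' end pointing downstream.
Taking the reverse complement of GGCTGCTGC gives GCAGCAGCC, found at positions 44–52 on the template; the primer anneals here to the top strand with its 3' end pointing upstream.
The product runs from position 10 to position 52, so its length is 52 − 10 + 1 = 43 bp.

43 bp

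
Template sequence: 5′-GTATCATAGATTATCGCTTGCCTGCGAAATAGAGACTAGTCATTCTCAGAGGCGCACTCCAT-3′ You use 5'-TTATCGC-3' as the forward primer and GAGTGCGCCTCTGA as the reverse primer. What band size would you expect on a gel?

49 bp

The forward primer matches the template at positions 11–17.
The reverse primer's reverse complement is TCAGAGGCGCACTC, which matches the template at positions 46–59.
Product length = (reverse-primer end) − (forward-primer start) + 1 = 59 − 11 + 1 = 49 bp.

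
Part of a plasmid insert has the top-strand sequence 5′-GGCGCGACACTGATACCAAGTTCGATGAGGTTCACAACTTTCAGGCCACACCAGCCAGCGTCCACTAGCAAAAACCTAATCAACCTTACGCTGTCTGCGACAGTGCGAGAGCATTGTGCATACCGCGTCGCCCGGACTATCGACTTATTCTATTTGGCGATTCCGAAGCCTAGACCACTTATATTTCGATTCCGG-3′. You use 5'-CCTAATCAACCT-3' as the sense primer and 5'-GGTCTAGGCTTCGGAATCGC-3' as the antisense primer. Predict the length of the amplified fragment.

102 bp

Forward primer CCTAATCAACCT is found on the top strand at positions 75–86.
Taking the reverse complement of GGTCTAGGCTTCGGAATCGC gives GCGATTCCGAAGCCTAGACC, found at positions 157–176 on the template; the primer anneals here to the top strand with its 3' end pointing upstream.
The product runs from position 75 to position 176, so its length is 176 − 75 + 1 = 102 bp.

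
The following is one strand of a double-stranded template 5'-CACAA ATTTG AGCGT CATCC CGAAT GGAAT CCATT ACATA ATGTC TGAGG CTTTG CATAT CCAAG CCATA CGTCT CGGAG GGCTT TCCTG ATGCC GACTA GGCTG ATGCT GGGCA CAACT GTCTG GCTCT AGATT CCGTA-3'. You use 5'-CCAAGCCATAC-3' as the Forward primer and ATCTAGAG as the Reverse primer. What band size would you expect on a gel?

Forward primer CCAAGCCATAC is found on the top strand at positions 61–71.
Taking the reverse complement of ATCTAGAG gives CTCTAGAT, found at positions 127–134 on the template; the primer anneals here to the top strand with its 3' end pointing upstream.
The product runs from position 61 to position 134, so its length is 134 − 61 + 1 = 74 bp.

74 bp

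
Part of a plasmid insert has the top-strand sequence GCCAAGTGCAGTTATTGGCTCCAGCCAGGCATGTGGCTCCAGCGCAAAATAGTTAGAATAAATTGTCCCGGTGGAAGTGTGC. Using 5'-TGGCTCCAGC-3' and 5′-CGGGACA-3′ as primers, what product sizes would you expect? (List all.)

The forward primer TGGCTCCAGC matches the top strand at positions 16–25, 34–43.
The reverse primer's reverse complement is TGTCCCG, matching at positions 64–70.
Each forward site pairs with the reverse site to give a product ending at position 70: sizes 55, 37 bp.

55 bp, 37 bp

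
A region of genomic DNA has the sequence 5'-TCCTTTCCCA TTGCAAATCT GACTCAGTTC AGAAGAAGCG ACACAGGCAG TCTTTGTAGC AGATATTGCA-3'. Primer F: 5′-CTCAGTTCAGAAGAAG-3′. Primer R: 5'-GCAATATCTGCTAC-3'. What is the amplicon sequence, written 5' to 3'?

5'-CTCAGTTCAGAAGAAGCGACACAGGCAGTCTTTGTAGCAGATATTGC-3'

The forward primer matches the template at positions 23–38.
The reverse primer's reverse complement is GTAGCAGATATTGC, which matches the template at positions 56–69.
The product is the template from position 23 through 69 (47 bp).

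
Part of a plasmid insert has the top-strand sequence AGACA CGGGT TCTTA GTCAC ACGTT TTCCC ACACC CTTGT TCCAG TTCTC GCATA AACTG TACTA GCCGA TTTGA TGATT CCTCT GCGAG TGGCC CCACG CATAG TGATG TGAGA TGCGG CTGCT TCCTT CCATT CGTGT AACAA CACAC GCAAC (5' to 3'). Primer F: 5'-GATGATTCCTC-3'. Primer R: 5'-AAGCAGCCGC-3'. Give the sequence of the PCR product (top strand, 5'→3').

Forward primer GATGATTCCTC is found on the top strand at positions 74–84.
The reverse primer's reverse complement is GCGGCTGCTT, which matches the template at positions 117–126.
The product is the template from position 74 through 126 (53 bp).

5'-GATGATTCCTCTGCGAGTGGCCCCACGCATAGTGATGTGAGATGCGGCTGCTT-3'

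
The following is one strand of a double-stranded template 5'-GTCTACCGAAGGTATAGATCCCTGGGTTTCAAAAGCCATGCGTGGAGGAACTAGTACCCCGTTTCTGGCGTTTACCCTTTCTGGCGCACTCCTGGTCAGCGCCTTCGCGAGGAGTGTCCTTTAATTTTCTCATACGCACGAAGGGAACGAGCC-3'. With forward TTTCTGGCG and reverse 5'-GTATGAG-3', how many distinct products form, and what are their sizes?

The forward primer TTTCTGGCG matches the top strand at positions 62–70, 78–86.
The reverse primer's reverse complement is CTCATAC, matching at positions 129–135.
Each forward site pairs with the reverse site to give a product ending at position 135: sizes 74, 58 bp.

Two products: 74 bp, 58 bp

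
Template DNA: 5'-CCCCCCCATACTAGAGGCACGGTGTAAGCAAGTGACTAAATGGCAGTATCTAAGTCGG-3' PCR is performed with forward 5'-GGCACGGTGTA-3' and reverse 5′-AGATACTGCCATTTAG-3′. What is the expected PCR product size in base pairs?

36 bp

Forward primer GGCACGGTGTA is found on the top strand at positions 16–26.
The reverse primer's reverse complement is CTAAATGGCAGTATCT, which matches the template at positions 36–51.
Amplicon spans positions 16–51: 36 bp.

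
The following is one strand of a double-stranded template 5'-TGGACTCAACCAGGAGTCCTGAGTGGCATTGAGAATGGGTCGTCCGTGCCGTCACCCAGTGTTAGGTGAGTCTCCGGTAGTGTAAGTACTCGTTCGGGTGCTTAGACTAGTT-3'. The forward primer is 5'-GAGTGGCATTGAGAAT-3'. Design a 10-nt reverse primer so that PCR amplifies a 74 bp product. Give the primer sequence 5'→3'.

5'-AACGAGTACT-3'

The forward primer binds at positions 21–36, so a 74 bp product ends at position 21 + 74 − 1 = 94.
The reverse primer anneals to the top strand over positions 85–94, i.e. to AGTACTCGTT.
Its sequence written 5'→3' is the reverse complement: AACGAGTACT.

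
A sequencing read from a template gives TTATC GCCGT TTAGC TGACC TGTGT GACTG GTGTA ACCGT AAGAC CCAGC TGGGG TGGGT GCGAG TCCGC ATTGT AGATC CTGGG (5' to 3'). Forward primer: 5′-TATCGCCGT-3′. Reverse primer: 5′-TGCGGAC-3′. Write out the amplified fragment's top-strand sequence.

Scanning the template, TATCGCCGT occurs at positions 2–10; this primer anneals to the bottom strand there with its 3' end pointing downstream.
Taking the reverse complement of TGCGGAC gives GTCCGCA, found at positions 65–71 on the template; the primer anneals here to the top strand with its 3' end pointing upstream.
The product is the template from position 2 through 71 (70 bp).

5'-TATCGCCGTTTAGCTGACCTGTGTGACTGGTGTAACCGTAAGACCCAGCTGGGGTGGGTGCGAGTCCGCA-3'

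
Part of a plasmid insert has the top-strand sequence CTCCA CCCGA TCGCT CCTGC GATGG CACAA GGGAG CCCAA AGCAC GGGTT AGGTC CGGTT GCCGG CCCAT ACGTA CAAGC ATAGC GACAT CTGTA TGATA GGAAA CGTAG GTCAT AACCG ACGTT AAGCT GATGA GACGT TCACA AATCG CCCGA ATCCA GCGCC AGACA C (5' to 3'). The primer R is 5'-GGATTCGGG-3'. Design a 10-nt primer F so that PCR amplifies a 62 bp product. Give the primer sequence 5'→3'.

The reverse primer's reverse complement CCCGAATCC matches the template at positions 151–159, so the product ends at position 159.
A 62 bp product then starts at position 159 − 62 + 1 = 98.
The forward primer is identical to the top strand there: ATAGGAAACG.

5'-ATAGGAAACG-3'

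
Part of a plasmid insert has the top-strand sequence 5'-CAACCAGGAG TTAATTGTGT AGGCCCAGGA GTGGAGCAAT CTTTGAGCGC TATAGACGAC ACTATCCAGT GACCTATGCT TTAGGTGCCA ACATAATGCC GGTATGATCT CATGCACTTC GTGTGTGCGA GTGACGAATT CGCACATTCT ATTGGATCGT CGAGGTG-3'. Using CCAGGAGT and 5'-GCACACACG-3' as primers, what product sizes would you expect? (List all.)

The forward primer CCAGGAGT matches the top strand at positions 4–11, 25–32.
The reverse primer's reverse complement is CGTGTGTGC, matching at positions 120–128.
Each forward site pairs with the reverse site to give a product ending at position 128: sizes 125, 104 bp.

125 bp, 104 bp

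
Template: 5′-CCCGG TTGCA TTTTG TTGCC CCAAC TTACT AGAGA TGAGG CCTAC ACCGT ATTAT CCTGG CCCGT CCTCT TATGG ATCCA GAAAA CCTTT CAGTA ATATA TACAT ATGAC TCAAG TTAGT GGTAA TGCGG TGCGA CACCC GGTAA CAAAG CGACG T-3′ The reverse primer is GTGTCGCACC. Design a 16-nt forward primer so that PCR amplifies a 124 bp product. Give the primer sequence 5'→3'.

5'-GTTGCCCCAACTTACT-3'

The reverse primer's reverse complement GGTGCGACAC matches the template at positions 129–138, so the product ends at position 138.
A 124 bp product then starts at position 138 − 124 + 1 = 15.
The forward primer is identical to the top strand there: GTTGCCCCAACTTACT.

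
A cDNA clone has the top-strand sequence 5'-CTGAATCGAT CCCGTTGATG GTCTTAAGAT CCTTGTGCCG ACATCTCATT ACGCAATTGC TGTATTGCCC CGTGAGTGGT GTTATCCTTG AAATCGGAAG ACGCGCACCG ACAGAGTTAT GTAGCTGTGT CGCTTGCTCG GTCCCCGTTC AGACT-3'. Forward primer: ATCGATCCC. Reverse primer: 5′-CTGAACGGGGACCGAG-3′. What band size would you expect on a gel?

148 bp

Scanning the template, ATCGATCCC occurs at positions 5–13; this primer anneals to the bottom strand there with its 3' end pointing downstream.
Taking the reverse complement of CTGAACGGGGACCGAG gives CTCGGTCCCCGTTCAG, found at positions 137–152 on the template; the primer anneals here to the top strand with its 3' end pointing upstream.
Amplicon spans positions 5–152: 148 bp.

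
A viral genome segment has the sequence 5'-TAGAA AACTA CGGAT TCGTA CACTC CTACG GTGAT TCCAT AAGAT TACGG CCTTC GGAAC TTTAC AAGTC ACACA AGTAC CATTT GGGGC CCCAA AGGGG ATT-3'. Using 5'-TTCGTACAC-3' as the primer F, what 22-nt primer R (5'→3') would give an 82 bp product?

5'-TTTGGGGCCCCAAATGGTACTT-3'

The forward primer binds at positions 15–23, so an 82 bp product ends at position 15 + 82 − 1 = 96.
The reverse primer anneals to the top strand over positions 75–96, i.e. to AAGTACCATTTGGGGCCCCAAA.
Its sequence written 5'→3' is the reverse complement: TTTGGGGCCCCAAATGGTACTT.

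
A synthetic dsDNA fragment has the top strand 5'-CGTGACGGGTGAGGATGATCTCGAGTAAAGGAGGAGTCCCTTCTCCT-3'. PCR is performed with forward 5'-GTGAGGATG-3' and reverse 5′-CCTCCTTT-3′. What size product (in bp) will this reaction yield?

Scanning the template, GTGAGGATG occurs at positions 9–17; this primer anneals to the bottom strand there with its 3' end pointing downstream.
The reverse primer's reverse complement is AAAGGAGG, which matches the template at positions 27–34.
The product runs from position 9 to position 34, so its length is 34 − 9 + 1 = 26 bp.

26 bp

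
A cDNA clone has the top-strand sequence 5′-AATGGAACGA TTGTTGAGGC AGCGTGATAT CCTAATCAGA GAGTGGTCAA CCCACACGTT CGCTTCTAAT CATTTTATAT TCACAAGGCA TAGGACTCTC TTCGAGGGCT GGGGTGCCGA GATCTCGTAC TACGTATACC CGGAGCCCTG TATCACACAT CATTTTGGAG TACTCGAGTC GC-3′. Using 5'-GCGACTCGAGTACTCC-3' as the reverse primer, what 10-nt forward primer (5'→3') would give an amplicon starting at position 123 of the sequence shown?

5'-TCTCGTACTA-3'

The reverse primer's reverse complement GGAGTACTCGAGTCGC matches the template at positions 167–182; the product starts at position 123.
The forward primer is identical to the top strand over positions 123–132: TCTCGTACTA.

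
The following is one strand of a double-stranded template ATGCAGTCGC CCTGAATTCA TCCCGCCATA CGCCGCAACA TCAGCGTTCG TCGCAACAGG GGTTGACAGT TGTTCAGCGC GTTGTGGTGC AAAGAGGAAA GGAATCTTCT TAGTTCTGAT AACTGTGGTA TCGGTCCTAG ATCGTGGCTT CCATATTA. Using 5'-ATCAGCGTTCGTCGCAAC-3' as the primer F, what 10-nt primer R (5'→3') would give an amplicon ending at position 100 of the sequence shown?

The forward primer binds at positions 40–57; the product's 3' end on the top strand is position 100.
The reverse primer anneals to the top strand over positions 91–100, i.e. to AAAGAGGAAA.
Its sequence written 5'→3' is the reverse complement: TTTCCTCTTT.

5'-TTTCCTCTTT-3'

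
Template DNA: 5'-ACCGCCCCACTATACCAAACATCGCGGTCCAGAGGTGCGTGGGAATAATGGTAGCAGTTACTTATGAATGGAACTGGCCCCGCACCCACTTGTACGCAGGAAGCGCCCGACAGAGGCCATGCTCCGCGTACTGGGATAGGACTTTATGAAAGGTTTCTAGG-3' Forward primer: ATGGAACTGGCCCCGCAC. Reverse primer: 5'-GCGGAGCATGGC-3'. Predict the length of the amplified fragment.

60 bp

Scanning the template, ATGGAACTGGCCCCGCAC occurs at positions 68–85; this primer anneals to the bottom strand there with its 3' end pointing downstream.
The reverse primer's reverse complement is GCCATGCTCCGC, which matches the template at positions 116–127.
Product length = (reverse-primer end) − (forward-primer start) + 1 = 127 − 68 + 1 = 60 bp.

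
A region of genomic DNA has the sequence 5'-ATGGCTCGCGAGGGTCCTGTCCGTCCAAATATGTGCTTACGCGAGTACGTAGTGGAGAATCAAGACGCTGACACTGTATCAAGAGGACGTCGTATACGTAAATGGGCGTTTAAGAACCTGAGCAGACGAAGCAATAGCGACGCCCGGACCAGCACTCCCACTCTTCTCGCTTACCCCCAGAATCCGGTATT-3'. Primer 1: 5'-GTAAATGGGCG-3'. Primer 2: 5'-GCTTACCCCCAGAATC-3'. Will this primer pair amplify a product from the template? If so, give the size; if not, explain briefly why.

No product — both primers anneal to the same strand and extend in the same direction.

Primer 1 (GTAAATGGGCG) matches the top strand at positions 98–108 (3' end points downstream).
Primer 2 (GCTTACCCCCAGAATC) also matches the top strand directly, at positions 169–184 — its reverse complement GATTCTGGGGGTAAGC is not present.
Both primers anneal to the bottom strand with 3' ends pointing the same way, so neither can prime synthesis back toward the other.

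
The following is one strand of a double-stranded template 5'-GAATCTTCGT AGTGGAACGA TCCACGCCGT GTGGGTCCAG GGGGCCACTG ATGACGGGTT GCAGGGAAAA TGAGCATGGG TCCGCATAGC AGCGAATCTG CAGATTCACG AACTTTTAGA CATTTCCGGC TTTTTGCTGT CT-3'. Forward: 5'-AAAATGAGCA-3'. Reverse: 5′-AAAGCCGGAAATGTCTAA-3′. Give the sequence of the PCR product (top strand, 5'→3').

5'-AAAATGAGCATGGGTCCGCATAGCAGCGAATCTGCAGATTCACGAACTTTTAGACATTTCCGGCTTT-3'

Scanning the template, AAAATGAGCA occurs at positions 67–76; this primer anneals to the bottom strand there with its 3' end pointing downstream.
Reverse complement of the reverse primer: TTAGACATTTCCGGCTTT. This occurs on the top strand at positions 116–133.
The product is the template from position 67 through 133 (67 bp).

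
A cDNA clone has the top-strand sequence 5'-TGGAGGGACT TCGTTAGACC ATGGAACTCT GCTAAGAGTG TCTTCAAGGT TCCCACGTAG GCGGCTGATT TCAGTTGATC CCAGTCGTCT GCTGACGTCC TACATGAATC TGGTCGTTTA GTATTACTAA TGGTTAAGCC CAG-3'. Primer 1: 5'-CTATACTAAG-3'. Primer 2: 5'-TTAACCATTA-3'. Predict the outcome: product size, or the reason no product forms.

Primer 1 (CTATACTAAG) does not match the top strand, and its reverse complement CTTAGTATAG does not match either.
With no annealing site for primer 1, no amplification occurs.

No product — primer 1 has no binding site in the template.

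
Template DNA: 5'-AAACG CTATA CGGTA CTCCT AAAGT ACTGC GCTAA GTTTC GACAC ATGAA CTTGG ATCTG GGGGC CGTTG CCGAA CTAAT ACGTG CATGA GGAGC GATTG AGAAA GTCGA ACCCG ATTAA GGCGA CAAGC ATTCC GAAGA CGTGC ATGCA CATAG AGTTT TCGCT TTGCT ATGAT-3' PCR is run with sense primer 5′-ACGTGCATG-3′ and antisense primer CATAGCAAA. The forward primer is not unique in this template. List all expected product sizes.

The forward primer ACGTGCATG matches the top strand at positions 81–89, 140–148.
The reverse primer's reverse complement is TTTGCTATG, matching at positions 165–173.
Each forward site pairs with the reverse site to give a product ending at position 173: sizes 93, 34 bp.

93 bp, 34 bp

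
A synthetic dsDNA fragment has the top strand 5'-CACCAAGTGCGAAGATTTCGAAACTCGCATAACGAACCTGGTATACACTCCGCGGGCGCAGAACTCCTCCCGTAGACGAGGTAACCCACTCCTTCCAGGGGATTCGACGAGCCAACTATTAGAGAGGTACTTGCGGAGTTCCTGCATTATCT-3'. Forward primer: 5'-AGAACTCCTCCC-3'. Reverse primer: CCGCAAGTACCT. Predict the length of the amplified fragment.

77 bp

Forward primer AGAACTCCTCCC is found on the top strand at positions 60–71.
Taking the reverse complement of CCGCAAGTACCT gives AGGTACTTGCGG, found at positions 125–136 on the template; the primer anneals here to the top strand with its 3' end pointing upstream.
Product length = (reverse-primer end) − (forward-primer start) + 1 = 136 − 60 + 1 = 77 bp.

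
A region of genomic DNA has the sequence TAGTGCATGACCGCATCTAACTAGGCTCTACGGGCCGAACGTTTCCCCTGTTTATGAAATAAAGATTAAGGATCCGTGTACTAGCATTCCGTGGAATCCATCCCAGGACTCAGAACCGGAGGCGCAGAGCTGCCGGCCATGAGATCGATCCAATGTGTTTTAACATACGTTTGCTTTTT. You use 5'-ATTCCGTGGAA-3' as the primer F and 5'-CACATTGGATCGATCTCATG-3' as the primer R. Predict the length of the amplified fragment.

72 bp

The forward primer matches the template at positions 86–96.
The reverse primer's reverse complement is CATGAGATCGATCCAATGTG, which matches the template at positions 138–157.
Product length = (reverse-primer end) − (forward-primer start) + 1 = 157 − 86 + 1 = 72 bp.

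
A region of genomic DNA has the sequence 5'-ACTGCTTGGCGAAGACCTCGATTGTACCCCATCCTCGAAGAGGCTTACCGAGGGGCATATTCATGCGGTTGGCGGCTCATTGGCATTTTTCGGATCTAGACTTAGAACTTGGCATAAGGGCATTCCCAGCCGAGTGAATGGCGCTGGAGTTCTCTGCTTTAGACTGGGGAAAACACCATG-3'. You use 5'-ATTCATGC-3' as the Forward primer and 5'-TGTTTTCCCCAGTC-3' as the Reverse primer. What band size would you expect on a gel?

117 bp

The forward primer matches the template at positions 59–66.
Taking the reverse complement of TGTTTTCCCCAGTC gives GACTGGGGAAAACA, found at positions 162–175 on the template; the primer anneals here to the top strand with its 3' end pointing upstream.
Product length = (reverse-primer end) − (forward-primer start) + 1 = 175 − 59 + 1 = 117 bp.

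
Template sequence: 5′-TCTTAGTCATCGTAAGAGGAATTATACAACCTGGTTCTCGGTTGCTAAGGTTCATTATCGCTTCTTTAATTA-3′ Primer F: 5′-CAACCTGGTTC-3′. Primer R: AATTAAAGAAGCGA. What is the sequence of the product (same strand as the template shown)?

5'-CAACCTGGTTCTCGGTTGCTAAGGTTCATTATCGCTTCTTTAATT-3'

Forward primer CAACCTGGTTC is found on the top strand at positions 27–37.
Taking the reverse complement of AATTAAAGAAGCGA gives TCGCTTCTTTAATT, found at positions 58–71 on the template; the primer anneals here to the top strand with its 3' end pointing upstream.
The product is the template from position 27 through 71 (45 bp).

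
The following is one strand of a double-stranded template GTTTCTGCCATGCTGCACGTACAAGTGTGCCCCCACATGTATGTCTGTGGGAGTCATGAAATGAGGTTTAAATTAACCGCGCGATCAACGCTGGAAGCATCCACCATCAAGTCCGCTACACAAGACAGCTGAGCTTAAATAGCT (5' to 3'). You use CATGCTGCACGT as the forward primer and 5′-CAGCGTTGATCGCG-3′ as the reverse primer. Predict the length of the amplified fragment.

85 bp

Forward primer CATGCTGCACGT is found on the top strand at positions 9–20.
Taking the reverse complement of CAGCGTTGATCGCG gives CGCGATCAACGCTG, found at positions 80–93 on the template; the primer anneals here to the top strand with its 3' end pointing upstream.
Product length = (reverse-primer end) − (forward-primer start) + 1 = 93 − 9 + 1 = 85 bp.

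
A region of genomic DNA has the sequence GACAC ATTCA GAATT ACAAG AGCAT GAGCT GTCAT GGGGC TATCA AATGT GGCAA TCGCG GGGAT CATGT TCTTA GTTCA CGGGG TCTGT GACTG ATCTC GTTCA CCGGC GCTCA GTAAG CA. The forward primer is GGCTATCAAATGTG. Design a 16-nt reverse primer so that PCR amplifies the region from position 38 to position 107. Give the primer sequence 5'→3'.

The product's 3' end on the top strand is position 107.
The reverse primer anneals to the top strand over positions 92–107, i.e. to ACTGATCTCGTTCACC.
Its sequence written 5'→3' is the reverse complement: GGTGAACGAGATCAGT.

5'-GGTGAACGAGATCAGT-3'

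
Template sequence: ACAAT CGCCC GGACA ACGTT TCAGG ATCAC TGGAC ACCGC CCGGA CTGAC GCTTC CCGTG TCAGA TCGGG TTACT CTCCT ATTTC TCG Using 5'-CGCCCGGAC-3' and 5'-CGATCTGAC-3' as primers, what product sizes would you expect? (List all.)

63 bp, 31 bp

The forward primer CGCCCGGAC matches the top strand at positions 6–14, 38–46.
The reverse primer's reverse complement is GTCAGATCG, matching at positions 60–68.
Each forward site pairs with the reverse site to give a product ending at position 68: sizes 63, 31 bp.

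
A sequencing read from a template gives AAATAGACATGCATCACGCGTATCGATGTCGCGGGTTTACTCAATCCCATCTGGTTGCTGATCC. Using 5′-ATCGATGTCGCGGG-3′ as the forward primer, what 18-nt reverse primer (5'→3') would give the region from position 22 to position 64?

The product's 3' end on the top strand is position 64.
The reverse primer anneals to the top strand over positions 47–64, i.e. to CCATCTGGTTGCTGATCC.
Its sequence written 5'→3' is the reverse complement: GGATCAGCAACCAGATGG.

5'-GGATCAGCAACCAGATGG-3'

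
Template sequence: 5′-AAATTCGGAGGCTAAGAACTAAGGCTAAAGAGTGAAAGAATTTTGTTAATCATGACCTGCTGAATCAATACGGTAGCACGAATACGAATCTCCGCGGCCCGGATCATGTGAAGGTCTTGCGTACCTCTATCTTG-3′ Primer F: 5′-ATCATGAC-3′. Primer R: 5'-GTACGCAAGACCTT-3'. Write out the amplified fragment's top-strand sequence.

5'-ATCATGACCTGCTGAATCAATACGGTAGCACGAATACGAATCTCCGCGGCCCGGATCATGTGAAGGTCTTGCGTAC-3'

Scanning the template, ATCATGAC occurs at positions 49–56; this primer anneals to the bottom strand there with its 3' end pointing downstream.
The reverse primer's reverse complement is AAGGTCTTGCGTAC, which matches the template at positions 111–124.
The product is the template from position 49 through 124 (76 bp).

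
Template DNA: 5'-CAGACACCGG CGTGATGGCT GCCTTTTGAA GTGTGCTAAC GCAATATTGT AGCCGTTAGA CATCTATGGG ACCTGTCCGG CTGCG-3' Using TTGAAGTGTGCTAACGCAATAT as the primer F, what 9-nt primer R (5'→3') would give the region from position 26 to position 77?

The product's 3' end on the top strand is position 77.
The reverse primer anneals to the top strand over positions 69–77, i.e. to GGACCTGTC.
Its sequence written 5'→3' is the reverse complement: GACAGGTCC.

5'-GACAGGTCC-3'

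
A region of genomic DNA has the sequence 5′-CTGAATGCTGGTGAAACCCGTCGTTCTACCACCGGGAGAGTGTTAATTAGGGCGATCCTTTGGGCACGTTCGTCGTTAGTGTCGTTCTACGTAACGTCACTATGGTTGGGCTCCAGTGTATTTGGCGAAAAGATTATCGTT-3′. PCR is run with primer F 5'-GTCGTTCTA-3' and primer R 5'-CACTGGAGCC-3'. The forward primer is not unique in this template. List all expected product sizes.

The forward primer GTCGTTCTA matches the top strand at positions 20–28, 81–89.
The reverse primer's reverse complement is GGCTCCAGTG, matching at positions 109–118.
Each forward site pairs with the reverse site to give a product ending at position 118: sizes 99, 38 bp.

99 bp, 38 bp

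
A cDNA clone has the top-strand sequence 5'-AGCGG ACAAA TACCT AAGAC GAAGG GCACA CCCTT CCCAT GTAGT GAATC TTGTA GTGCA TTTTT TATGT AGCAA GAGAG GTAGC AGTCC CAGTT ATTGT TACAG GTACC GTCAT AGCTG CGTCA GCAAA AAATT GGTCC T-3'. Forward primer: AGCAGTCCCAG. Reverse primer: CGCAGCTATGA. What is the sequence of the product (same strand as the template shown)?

The forward primer matches the template at positions 83–93.
The reverse primer's reverse complement is TCATAGCTGCG, which matches the template at positions 112–122.
The product is the template from position 83 through 122 (40 bp).

5'-AGCAGTCCCAGTTATTGTTACAGGTACCGTCATAGCTGCG-3'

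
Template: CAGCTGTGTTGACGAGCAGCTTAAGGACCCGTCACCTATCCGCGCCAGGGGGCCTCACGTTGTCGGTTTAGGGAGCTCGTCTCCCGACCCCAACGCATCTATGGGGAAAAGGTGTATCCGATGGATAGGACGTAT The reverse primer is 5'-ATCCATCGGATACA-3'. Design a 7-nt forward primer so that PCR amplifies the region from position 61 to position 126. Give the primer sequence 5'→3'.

The reverse primer's reverse complement TGTATCCGATGGAT matches the template at positions 113–126; the product starts at position 61.
The forward primer is identical to the top strand over positions 61–67: TGTCGGT.

5'-TGTCGGT-3'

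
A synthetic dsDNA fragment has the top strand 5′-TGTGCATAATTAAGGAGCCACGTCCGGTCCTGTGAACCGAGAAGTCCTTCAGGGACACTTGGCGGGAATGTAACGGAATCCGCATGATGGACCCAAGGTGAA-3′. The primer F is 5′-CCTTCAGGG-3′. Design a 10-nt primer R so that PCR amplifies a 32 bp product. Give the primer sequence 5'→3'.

5'-TCCGTTACAT-3'

The forward primer binds at positions 46–54, so a 32 bp product ends at position 46 + 32 − 1 = 77.
The reverse primer anneals to the top strand over positions 68–77, i.e. to ATGTAACGGA.
Its sequence written 5'→3' is the reverse complement: TCCGTTACAT.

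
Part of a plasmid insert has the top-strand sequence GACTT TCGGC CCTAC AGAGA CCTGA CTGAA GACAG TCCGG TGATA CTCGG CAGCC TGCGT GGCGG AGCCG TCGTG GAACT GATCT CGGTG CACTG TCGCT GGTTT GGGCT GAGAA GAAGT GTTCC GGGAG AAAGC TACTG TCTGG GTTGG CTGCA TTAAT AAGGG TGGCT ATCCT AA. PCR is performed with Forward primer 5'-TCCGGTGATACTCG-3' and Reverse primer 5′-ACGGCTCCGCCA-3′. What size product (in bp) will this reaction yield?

36 bp

Forward primer TCCGGTGATACTCG is found on the top strand at positions 36–49.
The reverse primer's reverse complement is TGGCGGAGCCGT, which matches the template at positions 60–71.
The product runs from position 36 to position 71, so its length is 71 − 36 + 1 = 36 bp.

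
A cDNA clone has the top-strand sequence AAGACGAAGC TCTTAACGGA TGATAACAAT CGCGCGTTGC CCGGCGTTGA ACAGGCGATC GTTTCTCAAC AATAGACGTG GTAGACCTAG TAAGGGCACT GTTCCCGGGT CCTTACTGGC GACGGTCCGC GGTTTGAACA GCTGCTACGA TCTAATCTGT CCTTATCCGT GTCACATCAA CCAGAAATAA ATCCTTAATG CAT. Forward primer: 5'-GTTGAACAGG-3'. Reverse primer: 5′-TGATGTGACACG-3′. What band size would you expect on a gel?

134 bp

The forward primer matches the template at positions 46–55.
The reverse primer's reverse complement is CGTGTCACATCA, which matches the template at positions 168–179.
Product length = (reverse-primer end) − (forward-primer start) + 1 = 179 − 46 + 1 = 134 bp.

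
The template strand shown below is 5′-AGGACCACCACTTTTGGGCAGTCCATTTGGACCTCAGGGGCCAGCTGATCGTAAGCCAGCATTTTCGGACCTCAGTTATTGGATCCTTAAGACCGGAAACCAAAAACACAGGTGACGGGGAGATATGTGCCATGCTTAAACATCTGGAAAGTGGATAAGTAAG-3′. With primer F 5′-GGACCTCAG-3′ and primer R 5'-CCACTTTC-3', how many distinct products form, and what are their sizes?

Two products: 126 bp, 88 bp

The forward primer GGACCTCAG matches the top strand at positions 29–37, 67–75.
The reverse primer's reverse complement is GAAAGTGG, matching at positions 147–154.
Each forward site pairs with the reverse site to give a product ending at position 154: sizes 126, 88 bp.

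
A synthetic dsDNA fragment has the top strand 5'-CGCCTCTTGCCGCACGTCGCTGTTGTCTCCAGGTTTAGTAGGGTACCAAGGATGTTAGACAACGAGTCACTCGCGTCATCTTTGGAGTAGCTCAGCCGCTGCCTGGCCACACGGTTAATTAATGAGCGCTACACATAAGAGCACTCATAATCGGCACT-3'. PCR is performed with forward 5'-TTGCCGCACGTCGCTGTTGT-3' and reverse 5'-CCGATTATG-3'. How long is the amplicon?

Scanning the template, TTGCCGCACGTCGCTGTTGT occurs at positions 7–26; this primer anneals to the bottom strand there with its 3' end pointing downstream.
The reverse primer's reverse complement is CATAATCGG, which matches the template at positions 146–154.
Product length = (reverse-primer end) − (forward-primer start) + 1 = 154 − 7 + 1 = 148 bp.

148 bp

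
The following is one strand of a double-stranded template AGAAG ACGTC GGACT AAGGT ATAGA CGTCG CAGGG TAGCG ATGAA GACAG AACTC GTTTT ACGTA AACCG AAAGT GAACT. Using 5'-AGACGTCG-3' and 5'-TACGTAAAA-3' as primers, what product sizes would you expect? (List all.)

62 bp, 43 bp

The forward primer AGACGTCG matches the top strand at positions 4–11, 23–30.
The reverse primer's reverse complement is TTTTACGTA, matching at positions 57–65.
Each forward site pairs with the reverse site to give a product ending at position 65: sizes 62, 43 bp.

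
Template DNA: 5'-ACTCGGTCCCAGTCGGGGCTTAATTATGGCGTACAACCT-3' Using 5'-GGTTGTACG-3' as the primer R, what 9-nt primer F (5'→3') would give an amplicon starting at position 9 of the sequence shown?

The reverse primer's reverse complement CGTACAACC matches the template at positions 30–38; the product starts at position 9.
The forward primer is identical to the top strand over positions 9–17: CCAGTCGGG.

5'-CCAGTCGGG-3'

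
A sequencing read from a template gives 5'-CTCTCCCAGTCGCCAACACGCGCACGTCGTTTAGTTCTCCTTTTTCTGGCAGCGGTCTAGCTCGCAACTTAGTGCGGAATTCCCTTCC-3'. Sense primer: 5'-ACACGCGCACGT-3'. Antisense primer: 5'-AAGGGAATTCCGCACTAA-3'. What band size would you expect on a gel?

Forward primer ACACGCGCACGT is found on the top strand at positions 16–27.
Taking the reverse complement of AAGGGAATTCCGCACTAA gives TTAGTGCGGAATTCCCTT, found at positions 69–86 on the template; the primer anneals here to the top strand with its 3' end pointing upstream.
The product runs from position 16 to position 86, so its length is 86 − 16 + 1 = 71 bp.

71 bp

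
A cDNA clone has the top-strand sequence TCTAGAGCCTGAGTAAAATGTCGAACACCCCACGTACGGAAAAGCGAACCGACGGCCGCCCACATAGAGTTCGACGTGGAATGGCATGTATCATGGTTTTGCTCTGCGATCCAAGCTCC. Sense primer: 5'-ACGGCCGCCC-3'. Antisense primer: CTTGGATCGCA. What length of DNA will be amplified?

The forward primer matches the template at positions 52–61.
The reverse primer's reverse complement is TGCGATCCAAG, which matches the template at positions 105–115.
Product length = (reverse-primer end) − (forward-primer start) + 1 = 115 − 52 + 1 = 64 bp.

64 bp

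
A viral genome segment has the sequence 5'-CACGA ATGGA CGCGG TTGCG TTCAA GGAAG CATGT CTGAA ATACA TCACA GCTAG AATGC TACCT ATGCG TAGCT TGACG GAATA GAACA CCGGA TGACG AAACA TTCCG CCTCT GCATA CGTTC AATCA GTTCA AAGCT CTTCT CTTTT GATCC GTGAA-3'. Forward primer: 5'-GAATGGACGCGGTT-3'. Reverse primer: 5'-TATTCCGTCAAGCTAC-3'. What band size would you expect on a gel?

82 bp

The forward primer matches the template at positions 4–17.
The reverse primer's reverse complement is GTAGCTTGACGGAATA, which matches the template at positions 70–85.
Amplicon spans positions 4–85: 82 bp.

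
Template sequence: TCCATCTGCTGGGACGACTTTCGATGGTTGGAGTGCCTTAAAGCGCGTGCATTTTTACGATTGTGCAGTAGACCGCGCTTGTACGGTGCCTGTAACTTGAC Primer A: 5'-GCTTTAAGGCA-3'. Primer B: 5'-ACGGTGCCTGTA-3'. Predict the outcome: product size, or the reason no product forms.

Primer A (GCTTTAAGGCA) has reverse complement TGCCTTAAAGC, which matches the top strand at positions 34–44; primer A anneals to the top strand there with its 3' end pointing upstream toward position 34.
Primer B (ACGGTGCCTGTA) matches the top strand directly at positions 83–94; it anneals to the bottom strand with its 3' end pointing downstream toward position 94.
The 3' ends diverge (primer A extends toward position 1, primer B toward position 101), so the primers never converge on a shared product.

No product — the primers' 3' ends point away from each other.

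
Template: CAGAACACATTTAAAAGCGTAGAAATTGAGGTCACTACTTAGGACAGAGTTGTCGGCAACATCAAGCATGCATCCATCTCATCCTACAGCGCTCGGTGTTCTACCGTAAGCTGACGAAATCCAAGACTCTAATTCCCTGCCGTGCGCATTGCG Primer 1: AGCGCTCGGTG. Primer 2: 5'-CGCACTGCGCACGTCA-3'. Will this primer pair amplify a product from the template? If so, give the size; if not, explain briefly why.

Primer 2 (CGCACTGCGCACGTCA) does not match the top strand, and its reverse complement TGACGTGCGCAGTGCG does not match either.
With no annealing site for primer 2, no amplification occurs.

No product — primer 2 has no binding site in the template.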